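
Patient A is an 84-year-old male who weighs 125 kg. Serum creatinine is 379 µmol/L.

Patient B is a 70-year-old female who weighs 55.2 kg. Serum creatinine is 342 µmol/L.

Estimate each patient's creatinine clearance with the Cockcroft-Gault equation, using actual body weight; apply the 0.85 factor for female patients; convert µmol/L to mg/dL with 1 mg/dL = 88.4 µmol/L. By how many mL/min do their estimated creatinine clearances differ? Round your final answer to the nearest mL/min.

Patient A: SCr = 379 / 88.4 = 4.287 mg/dL
Patient A: CrCl = (140 − 84) × 125 / (72 × 4.287) = 7000.0 / 308.66 ≈ 22.7 mL/min
Patient B: SCr = 342 / 88.4 = 3.869 mg/dL
Patient B: CrCl = (140 − 70) × 55.2 / (72 × 3.869) × 0.85 = 3864.0 / 278.57 × 0.85 ≈ 11.8 mL/min
|22.7 − 11.8| = 10.9 mL/min

11 mL/min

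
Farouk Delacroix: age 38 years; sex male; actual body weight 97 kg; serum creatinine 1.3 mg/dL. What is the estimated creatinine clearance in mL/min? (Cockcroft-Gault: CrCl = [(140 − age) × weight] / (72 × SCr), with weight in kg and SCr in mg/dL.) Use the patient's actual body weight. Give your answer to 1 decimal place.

CrCl = (140 − 38) × 97 / (72 × 1.3) = 9894.0 / 93.60 ≈ 105.7 mL/min

105.7 mL/min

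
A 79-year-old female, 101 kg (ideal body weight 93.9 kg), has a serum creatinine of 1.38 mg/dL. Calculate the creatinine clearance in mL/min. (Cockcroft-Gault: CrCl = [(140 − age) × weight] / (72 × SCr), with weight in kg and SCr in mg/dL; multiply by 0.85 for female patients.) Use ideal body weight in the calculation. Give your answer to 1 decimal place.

CrCl = (140 − 79) × 93.9 / (72 × 1.38) × 0.85 = 5727.9 / 99.36 × 0.85 ≈ 49.0 mL/min

49.0 mL/min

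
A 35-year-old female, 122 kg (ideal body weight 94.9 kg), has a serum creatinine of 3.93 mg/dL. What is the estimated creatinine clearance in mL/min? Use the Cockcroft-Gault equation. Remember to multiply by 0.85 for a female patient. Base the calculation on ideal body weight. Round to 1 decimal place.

CrCl = (140 − 35) × 94.9 / (72 × 3.93) × 0.85 = 9964.5 / 282.96 × 0.85 ≈ 29.9 mL/min

29.9 mL/min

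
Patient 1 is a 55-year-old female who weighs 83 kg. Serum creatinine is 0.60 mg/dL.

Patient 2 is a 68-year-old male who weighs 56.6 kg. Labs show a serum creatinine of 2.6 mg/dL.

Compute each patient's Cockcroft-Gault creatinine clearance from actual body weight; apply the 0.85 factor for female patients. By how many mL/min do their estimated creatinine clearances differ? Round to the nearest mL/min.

117 mL/min

Patient 1: CrCl = (140 − 55) × 83 / (72 × 0.6) × 0.85 = 7055.0 / 43.20 × 0.85 ≈ 138.8 mL/min
Patient 2: CrCl = (140 − 68) × 56.6 / (72 × 2.6) = 4075.2 / 187.20 ≈ 21.8 mL/min
|138.8 − 21.8| = 117.0 mL/min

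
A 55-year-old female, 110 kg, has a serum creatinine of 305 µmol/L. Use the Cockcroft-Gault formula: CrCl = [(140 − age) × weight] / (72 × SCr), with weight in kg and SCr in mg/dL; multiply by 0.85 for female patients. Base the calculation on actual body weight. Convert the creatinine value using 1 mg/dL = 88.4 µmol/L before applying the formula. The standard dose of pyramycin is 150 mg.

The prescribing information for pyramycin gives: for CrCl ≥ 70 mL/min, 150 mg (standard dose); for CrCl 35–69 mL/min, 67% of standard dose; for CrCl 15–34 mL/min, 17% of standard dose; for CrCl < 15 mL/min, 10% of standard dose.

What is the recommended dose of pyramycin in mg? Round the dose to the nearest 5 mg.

25 mg

SCr = 305 / 88.4 = 3.45 mg/dL
CrCl = (140 − 55) × 110 / (72 × 3.45) × 0.85 = 9350.0 / 248.40 × 0.85 ≈ 32.0 mL/min
CrCl ≈ 32 mL/min → bracket 15–34 mL/min.
17% of 150 mg = 25.5 mg → 25 mg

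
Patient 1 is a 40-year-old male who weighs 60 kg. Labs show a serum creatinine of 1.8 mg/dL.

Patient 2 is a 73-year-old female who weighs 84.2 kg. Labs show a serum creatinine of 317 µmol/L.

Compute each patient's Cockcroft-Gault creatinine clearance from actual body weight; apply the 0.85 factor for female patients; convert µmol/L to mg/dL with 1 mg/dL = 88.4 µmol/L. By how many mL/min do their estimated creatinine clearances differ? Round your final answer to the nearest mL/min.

Patient 1: CrCl = (140 − 40) × 60 / (72 × 1.8) = 6000.0 / 129.60 ≈ 46.3 mL/min
Patient 2: SCr = 317 / 88.4 = 3.586 mg/dL
Patient 2: CrCl = (140 − 73) × 84.2 / (72 × 3.586) × 0.85 = 5641.4 / 258.19 × 0.85 ≈ 18.6 mL/min
|46.3 − 18.6| = 27.7 mL/min

28 mL/min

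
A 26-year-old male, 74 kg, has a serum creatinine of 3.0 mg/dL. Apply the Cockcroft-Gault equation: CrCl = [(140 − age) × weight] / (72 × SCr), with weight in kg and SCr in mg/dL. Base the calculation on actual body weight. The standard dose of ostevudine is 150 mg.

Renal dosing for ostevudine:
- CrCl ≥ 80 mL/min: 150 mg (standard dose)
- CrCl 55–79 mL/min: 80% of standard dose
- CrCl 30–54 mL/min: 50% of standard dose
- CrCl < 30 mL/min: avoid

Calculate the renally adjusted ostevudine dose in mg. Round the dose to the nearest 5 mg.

CrCl = (140 − 26) × 74 / (72 × 3) = 8436.0 / 216.00 ≈ 39.1 mL/min
CrCl ≈ 39 mL/min → bracket 30–54 mL/min.
50% of 150 mg = 75 mg

75 mg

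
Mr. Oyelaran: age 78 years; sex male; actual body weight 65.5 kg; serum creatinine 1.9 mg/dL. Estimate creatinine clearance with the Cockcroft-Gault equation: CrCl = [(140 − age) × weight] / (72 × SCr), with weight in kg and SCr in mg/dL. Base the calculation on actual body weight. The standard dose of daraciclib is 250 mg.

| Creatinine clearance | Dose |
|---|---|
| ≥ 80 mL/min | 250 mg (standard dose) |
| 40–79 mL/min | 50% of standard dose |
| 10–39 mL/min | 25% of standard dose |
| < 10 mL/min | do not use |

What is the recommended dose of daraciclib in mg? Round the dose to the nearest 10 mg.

60 mg

CrCl = (140 − 78) × 65.5 / (72 × 1.9) = 4061.0 / 136.80 ≈ 29.7 mL/min
CrCl ≈ 30 mL/min → bracket 10–39 mL/min.
25% of 250 mg = 62.5 mg → 60 mg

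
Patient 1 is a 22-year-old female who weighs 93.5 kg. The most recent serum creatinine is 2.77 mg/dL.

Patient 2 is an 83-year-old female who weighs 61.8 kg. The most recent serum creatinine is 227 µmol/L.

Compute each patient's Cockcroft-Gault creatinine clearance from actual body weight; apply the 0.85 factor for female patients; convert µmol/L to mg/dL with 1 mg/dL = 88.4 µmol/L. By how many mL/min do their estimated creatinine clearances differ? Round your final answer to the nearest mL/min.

31 mL/min

Patient 1: CrCl = (140 − 22) × 93.5 / (72 × 2.77) × 0.85 = 11033.0 / 199.44 × 0.85 ≈ 47.0 mL/min
Patient 2: SCr = 227 / 88.4 = 2.568 mg/dL
Patient 2: CrCl = (140 − 83) × 61.8 / (72 × 2.568) × 0.85 = 3522.6 / 184.90 × 0.85 ≈ 16.2 mL/min
|47.0 − 16.2| = 30.8 mL/min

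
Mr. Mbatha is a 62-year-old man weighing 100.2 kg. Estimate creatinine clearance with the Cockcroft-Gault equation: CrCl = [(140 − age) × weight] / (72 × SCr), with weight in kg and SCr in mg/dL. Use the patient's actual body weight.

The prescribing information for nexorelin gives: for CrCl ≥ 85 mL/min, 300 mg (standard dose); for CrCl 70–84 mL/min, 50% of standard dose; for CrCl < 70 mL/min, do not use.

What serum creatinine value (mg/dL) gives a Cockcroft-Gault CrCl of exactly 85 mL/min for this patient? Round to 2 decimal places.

Standard dose requires CrCl ≥ 85 mL/min.
Set (140 − 62) × 100.2 / (72 × SCr) = 85
SCr = (140 − 62) × 100.2 / (72 × 85) = 1.277 mg/dL

1.28 mg/dL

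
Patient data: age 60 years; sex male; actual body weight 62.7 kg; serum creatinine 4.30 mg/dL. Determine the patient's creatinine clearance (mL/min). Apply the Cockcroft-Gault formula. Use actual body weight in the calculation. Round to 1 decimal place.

CrCl = (140 − 60) × 62.7 / (72 × 4.3) = 5016.0 / 309.60 ≈ 16.2 mL/min

16.2 mL/min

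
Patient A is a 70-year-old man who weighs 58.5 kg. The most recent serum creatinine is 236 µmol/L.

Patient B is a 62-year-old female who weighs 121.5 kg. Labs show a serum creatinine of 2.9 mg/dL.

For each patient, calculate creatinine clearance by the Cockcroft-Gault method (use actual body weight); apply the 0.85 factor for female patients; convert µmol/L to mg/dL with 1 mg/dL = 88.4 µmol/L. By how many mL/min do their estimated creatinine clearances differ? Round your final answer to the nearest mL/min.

Patient A: SCr = 236 / 88.4 = 2.67 mg/dL
Patient A: CrCl = (140 − 70) × 58.5 / (72 × 2.67) = 4095.0 / 192.24 ≈ 21.3 mL/min
Patient B: CrCl = (140 − 62) × 121.5 / (72 × 2.9) × 0.85 = 9477.0 / 208.80 × 0.85 ≈ 38.6 mL/min
|21.3 − 38.6| = 17.3 mL/min

17 mL/min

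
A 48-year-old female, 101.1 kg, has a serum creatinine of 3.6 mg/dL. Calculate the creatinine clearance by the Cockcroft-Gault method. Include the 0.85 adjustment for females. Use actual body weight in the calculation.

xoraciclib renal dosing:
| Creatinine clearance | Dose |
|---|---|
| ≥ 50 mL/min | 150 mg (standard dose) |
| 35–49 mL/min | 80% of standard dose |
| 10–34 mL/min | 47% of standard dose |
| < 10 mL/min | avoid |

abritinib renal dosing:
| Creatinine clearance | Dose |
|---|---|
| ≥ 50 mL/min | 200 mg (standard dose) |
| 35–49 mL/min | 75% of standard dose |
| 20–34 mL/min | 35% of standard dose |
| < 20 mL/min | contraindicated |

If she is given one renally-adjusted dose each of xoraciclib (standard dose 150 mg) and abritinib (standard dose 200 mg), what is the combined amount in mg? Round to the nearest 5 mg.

140 mg

CrCl = (140 − 48) × 101.1 / (72 × 3.6) × 0.85 = 9301.2 / 259.20 × 0.85 ≈ 30.5 mL/min
CrCl ≈ 31 mL/min.
xoraciclib: 10–34 mL/min → 47% of 150 mg = 70.5 mg.
abritinib: 20–34 mL/min → 35% of 200 mg = 70 mg.
Total = 70.5 + 70 = 140.5 mg.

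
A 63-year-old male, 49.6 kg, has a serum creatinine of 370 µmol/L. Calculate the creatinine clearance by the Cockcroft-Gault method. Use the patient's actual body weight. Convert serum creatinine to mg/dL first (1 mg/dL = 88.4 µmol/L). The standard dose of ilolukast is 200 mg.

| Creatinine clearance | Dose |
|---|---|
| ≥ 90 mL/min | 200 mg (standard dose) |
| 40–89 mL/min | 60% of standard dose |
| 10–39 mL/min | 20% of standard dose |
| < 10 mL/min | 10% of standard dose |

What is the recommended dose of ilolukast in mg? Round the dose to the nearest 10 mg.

SCr = 370 / 88.4 = 4.186 mg/dL
CrCl = (140 − 63) × 49.6 / (72 × 4.186) = 3819.2 / 301.39 ≈ 12.7 mL/min
CrCl ≈ 13 mL/min → bracket 10–39 mL/min.
20% of 200 mg = 40 mg

40 mg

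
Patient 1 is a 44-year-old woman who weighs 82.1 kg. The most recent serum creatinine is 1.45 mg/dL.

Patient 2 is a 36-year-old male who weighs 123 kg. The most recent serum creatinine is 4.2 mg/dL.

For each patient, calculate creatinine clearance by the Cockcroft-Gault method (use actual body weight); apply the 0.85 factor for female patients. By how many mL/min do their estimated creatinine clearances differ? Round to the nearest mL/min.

Patient 1: CrCl = (140 − 44) × 82.1 / (72 × 1.45) × 0.85 = 7881.6 / 104.40 × 0.85 ≈ 64.2 mL/min
Patient 2: CrCl = (140 − 36) × 123 / (72 × 4.2) = 12792.0 / 302.40 ≈ 42.3 mL/min
|64.2 − 42.3| = 21.9 mL/min

22 mL/min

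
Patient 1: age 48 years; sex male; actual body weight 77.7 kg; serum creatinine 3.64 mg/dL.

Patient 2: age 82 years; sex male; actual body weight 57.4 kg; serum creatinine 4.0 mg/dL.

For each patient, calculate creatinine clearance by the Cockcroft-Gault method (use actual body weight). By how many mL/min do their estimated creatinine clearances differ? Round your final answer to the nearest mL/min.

16 mL/min

Patient 1: CrCl = (140 − 48) × 77.7 / (72 × 3.64) = 7148.4 / 262.08 ≈ 27.3 mL/min
Patient 2: CrCl = (140 − 82) × 57.4 / (72 × 4) = 3329.2 / 288.00 ≈ 11.6 mL/min
|27.3 − 11.6| = 15.7 mL/min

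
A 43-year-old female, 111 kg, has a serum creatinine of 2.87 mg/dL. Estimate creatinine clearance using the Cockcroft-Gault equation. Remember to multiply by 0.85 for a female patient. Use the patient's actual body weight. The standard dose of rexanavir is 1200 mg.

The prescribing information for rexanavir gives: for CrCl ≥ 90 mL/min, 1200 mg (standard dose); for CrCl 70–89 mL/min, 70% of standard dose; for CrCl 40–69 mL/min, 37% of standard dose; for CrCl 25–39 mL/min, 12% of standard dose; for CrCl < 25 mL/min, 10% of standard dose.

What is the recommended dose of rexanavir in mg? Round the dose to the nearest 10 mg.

440 mg

CrCl = (140 − 43) × 111 / (72 × 2.87) × 0.85 = 10767.0 / 206.64 × 0.85 ≈ 44.3 mL/min
CrCl ≈ 44 mL/min → bracket 40–69 mL/min.
37% of 1200 mg = 444 mg → 440 mg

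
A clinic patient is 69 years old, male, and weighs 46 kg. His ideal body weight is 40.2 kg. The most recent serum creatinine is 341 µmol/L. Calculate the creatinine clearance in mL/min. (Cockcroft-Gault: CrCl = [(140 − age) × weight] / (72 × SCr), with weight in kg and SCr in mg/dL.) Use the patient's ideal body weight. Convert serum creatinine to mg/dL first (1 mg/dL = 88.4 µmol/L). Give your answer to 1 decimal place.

SCr = 341 / 88.4 = 3.857 mg/dL
CrCl = (140 − 69) × 40.2 / (72 × 3.857) = 2854.2 / 277.70 ≈ 10.3 mL/min

10.3 mL/min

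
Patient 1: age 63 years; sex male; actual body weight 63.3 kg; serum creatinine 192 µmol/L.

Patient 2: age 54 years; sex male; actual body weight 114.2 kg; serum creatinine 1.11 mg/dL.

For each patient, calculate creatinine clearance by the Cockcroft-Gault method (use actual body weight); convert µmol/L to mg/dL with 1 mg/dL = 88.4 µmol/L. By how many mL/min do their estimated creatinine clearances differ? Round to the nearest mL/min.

92 mL/min

Patient 1: SCr = 192 / 88.4 = 2.172 mg/dL
Patient 1: CrCl = (140 − 63) × 63.3 / (72 × 2.172) = 4874.1 / 156.38 ≈ 31.2 mL/min
Patient 2: CrCl = (140 − 54) × 114.2 / (72 × 1.11) = 9821.2 / 79.92 ≈ 122.9 mL/min
|31.2 − 122.9| = 91.7 mL/min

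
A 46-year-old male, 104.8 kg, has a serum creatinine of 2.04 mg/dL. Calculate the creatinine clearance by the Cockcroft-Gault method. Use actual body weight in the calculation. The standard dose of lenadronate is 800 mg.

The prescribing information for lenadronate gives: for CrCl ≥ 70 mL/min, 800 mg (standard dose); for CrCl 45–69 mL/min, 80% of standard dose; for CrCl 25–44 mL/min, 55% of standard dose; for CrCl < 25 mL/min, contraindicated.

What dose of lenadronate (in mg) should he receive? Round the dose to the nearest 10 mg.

640 mg

CrCl = (140 − 46) × 104.8 / (72 × 2.04) = 9851.2 / 146.88 ≈ 67.1 mL/min
CrCl ≈ 67 mL/min → bracket 45–69 mL/min.
80% of 800 mg = 640 mg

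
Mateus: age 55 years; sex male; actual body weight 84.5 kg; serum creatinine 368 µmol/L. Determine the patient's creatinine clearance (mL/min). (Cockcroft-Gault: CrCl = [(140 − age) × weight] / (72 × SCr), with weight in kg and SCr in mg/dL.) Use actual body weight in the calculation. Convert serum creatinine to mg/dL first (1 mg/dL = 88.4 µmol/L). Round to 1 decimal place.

SCr = 368 / 88.4 = 4.163 mg/dL
CrCl = (140 − 55) × 84.5 / (72 × 4.163) = 7182.5 / 299.74 ≈ 24.0 mL/min

24.0 mL/min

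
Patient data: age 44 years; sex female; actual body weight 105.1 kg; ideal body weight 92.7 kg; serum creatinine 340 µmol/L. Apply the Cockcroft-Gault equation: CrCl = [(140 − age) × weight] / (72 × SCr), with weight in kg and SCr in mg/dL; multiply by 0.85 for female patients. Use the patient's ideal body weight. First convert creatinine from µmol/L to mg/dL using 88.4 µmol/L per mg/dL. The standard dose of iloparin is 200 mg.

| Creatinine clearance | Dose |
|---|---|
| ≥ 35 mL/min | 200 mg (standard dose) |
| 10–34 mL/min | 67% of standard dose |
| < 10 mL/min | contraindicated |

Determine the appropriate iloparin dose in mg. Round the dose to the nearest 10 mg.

SCr = 340 / 88.4 = 3.846 mg/dL
CrCl = (140 − 44) × 92.7 / (72 × 3.846) × 0.85 = 8899.2 / 276.91 × 0.85 ≈ 27.3 mL/min
CrCl ≈ 27 mL/min → bracket 10–34 mL/min.
67% of 200 mg = 134 mg → 130 mg

130 mg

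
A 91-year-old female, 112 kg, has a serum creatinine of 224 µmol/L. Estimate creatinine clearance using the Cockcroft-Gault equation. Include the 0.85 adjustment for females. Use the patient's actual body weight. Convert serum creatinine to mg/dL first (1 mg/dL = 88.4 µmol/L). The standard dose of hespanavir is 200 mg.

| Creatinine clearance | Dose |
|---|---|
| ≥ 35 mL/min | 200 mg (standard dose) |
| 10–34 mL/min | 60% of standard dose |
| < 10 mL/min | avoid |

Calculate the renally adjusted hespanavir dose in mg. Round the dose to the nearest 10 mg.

120 mg

SCr = 224 / 88.4 = 2.534 mg/dL
CrCl = (140 − 91) × 112 / (72 × 2.534) × 0.85 = 5488.0 / 182.45 × 0.85 ≈ 25.6 mL/min
CrCl ≈ 26 mL/min → bracket 10–34 mL/min.
60% of 200 mg = 120 mg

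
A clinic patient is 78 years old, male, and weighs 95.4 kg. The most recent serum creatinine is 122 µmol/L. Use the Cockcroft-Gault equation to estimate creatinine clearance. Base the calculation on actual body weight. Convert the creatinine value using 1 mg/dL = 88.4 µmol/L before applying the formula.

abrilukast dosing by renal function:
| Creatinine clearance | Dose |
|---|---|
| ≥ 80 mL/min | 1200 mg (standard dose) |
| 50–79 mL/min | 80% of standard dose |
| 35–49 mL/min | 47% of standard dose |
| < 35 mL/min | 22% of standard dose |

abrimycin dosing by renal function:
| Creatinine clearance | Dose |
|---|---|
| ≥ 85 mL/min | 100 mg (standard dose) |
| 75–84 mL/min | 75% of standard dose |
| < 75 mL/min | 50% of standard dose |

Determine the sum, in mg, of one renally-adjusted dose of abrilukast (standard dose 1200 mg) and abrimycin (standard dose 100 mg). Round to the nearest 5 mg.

SCr = 122 / 88.4 = 1.38 mg/dL
CrCl = (140 − 78) × 95.4 / (72 × 1.38) = 5914.8 / 99.36 ≈ 59.5 mL/min
CrCl ≈ 60 mL/min.
abrilukast: 50–79 mL/min → 80% of 1200 mg = 960 mg.
abrimycin: < 75 mL/min → 50% of 100 mg = 50 mg.
Total = 960 + 50 = 1010 mg.

1010 mg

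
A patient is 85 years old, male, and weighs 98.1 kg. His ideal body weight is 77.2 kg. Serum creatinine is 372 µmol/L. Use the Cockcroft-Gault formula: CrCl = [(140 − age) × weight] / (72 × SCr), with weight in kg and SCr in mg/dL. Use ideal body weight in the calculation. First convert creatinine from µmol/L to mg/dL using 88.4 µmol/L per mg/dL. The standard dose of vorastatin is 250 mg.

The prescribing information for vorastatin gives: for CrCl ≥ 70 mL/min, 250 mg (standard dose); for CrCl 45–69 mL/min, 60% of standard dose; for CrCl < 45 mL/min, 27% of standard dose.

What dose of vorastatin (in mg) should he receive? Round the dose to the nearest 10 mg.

70 mg

SCr = 372 / 88.4 = 4.208 mg/dL
CrCl = (140 − 85) × 77.2 / (72 × 4.208) = 4246.0 / 302.98 ≈ 14.0 mL/min
CrCl ≈ 14 mL/min → bracket < 45 mL/min.
27% of 250 mg = 67.5 mg → 70 mg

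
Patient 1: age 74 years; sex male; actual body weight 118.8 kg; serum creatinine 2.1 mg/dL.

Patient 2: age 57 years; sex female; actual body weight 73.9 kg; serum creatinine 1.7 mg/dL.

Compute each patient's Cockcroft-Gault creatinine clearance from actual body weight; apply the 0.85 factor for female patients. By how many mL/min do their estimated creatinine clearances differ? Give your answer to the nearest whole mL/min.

Patient 1: CrCl = (140 − 74) × 118.8 / (72 × 2.1) = 7840.8 / 151.20 ≈ 51.9 mL/min
Patient 2: CrCl = (140 − 57) × 73.9 / (72 × 1.7) × 0.85 = 6133.7 / 122.40 × 0.85 ≈ 42.6 mL/min
|51.9 − 42.6| = 9.3 mL/min

9 mL/min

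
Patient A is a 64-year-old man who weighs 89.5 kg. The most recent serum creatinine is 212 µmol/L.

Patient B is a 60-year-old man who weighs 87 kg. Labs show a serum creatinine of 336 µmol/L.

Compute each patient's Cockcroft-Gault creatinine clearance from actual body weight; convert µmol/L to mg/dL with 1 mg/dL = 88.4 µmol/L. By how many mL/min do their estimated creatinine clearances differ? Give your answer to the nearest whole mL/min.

Patient A: SCr = 212 / 88.4 = 2.398 mg/dL
Patient A: CrCl = (140 − 64) × 89.5 / (72 × 2.398) = 6802.0 / 172.66 ≈ 39.4 mL/min
Patient B: SCr = 336 / 88.4 = 3.801 mg/dL
Patient B: CrCl = (140 − 60) × 87 / (72 × 3.801) = 6960.0 / 273.67 ≈ 25.4 mL/min
|39.4 − 25.4| = 14.0 mL/min

14 mL/min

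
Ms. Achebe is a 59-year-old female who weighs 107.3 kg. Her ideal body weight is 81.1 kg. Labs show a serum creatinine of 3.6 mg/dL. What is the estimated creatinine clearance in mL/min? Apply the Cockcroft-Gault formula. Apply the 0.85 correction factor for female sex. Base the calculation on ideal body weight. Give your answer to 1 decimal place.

CrCl = (140 − 59) × 81.1 / (72 × 3.6) × 0.85 = 6569.1 / 259.20 × 0.85 ≈ 21.5 mL/min

21.5 mL/min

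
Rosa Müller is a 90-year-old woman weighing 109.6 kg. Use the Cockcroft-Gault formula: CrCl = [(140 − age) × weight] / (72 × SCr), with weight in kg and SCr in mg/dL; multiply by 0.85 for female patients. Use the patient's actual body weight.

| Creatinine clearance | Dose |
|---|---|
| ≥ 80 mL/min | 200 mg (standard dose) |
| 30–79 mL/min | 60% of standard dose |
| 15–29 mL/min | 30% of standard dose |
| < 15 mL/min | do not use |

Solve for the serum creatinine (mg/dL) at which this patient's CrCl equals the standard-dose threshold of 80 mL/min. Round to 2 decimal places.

0.81 mg/dL

Standard dose requires CrCl ≥ 80 mL/min.
Set (140 − 90) × 109.6 × 0.85 / (72 × SCr) = 80
SCr = (140 − 90) × 109.6 × 0.85 / (72 × 80) = 0.809 mg/dL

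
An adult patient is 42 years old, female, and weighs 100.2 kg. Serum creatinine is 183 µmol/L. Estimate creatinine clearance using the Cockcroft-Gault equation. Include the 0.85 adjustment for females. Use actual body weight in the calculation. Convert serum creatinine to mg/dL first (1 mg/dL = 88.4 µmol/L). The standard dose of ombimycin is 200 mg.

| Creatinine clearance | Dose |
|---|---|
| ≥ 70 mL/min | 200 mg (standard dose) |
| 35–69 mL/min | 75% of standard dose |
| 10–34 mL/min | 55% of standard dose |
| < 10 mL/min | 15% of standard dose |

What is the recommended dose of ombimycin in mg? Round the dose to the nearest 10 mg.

SCr = 183 / 88.4 = 2.07 mg/dL
CrCl = (140 − 42) × 100.2 / (72 × 2.07) × 0.85 = 9819.6 / 149.04 × 0.85 ≈ 56.0 mL/min
CrCl ≈ 56 mL/min → bracket 35–69 mL/min.
75% of 200 mg = 150 mg

150 mg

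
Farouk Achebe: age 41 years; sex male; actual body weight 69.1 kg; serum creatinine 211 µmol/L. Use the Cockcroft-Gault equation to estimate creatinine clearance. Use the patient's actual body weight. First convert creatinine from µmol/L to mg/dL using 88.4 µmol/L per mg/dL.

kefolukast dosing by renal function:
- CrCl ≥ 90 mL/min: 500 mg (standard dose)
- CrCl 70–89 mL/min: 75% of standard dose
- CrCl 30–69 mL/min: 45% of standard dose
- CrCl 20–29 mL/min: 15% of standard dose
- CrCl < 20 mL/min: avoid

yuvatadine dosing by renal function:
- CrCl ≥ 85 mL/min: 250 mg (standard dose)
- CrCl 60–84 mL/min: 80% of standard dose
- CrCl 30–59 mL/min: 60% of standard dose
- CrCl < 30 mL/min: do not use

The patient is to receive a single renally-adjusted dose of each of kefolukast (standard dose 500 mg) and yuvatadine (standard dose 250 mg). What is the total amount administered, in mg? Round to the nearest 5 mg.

375 mg

SCr = 211 / 88.4 = 2.387 mg/dL
CrCl = (140 − 41) × 69.1 / (72 × 2.387) = 6840.9 / 171.86 ≈ 39.8 mL/min
CrCl ≈ 40 mL/min.
kefolukast: 30–69 mL/min → 45% of 500 mg = 225 mg.
yuvatadine: 30–59 mL/min → 60% of 250 mg = 150 mg.
Total = 225 + 150 = 375 mg.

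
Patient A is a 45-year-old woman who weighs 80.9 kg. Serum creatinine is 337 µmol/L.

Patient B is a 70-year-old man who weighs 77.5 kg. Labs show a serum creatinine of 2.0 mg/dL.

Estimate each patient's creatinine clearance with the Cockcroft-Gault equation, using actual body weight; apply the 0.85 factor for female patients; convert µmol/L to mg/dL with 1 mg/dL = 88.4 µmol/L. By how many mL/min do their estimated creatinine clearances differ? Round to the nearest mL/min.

Patient A: SCr = 337 / 88.4 = 3.812 mg/dL
Patient A: CrCl = (140 − 45) × 80.9 / (72 × 3.812) × 0.85 = 7685.5 / 274.46 × 0.85 ≈ 23.8 mL/min
Patient B: CrCl = (140 − 70) × 77.5 / (72 × 2) = 5425.0 / 144.00 ≈ 37.7 mL/min
|23.8 − 37.7| = 13.9 mL/min

14 mL/min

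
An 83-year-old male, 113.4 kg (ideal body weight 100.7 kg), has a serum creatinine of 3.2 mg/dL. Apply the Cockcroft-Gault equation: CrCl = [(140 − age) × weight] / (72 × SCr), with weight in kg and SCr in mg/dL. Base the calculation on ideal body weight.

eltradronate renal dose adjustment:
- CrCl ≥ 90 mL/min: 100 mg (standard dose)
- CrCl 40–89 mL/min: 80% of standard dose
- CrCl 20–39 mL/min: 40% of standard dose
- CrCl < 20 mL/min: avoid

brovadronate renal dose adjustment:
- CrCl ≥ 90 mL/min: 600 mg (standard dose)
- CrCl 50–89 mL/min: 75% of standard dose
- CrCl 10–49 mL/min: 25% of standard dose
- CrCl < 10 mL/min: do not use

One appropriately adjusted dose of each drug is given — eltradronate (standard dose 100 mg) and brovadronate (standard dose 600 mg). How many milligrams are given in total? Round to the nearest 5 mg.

190 mg

CrCl = (140 − 83) × 100.7 / (72 × 3.2) = 5739.9 / 230.40 ≈ 24.9 mL/min
CrCl ≈ 25 mL/min.
eltradronate: 20–39 mL/min → 40% of 100 mg = 40 mg.
brovadronate: 10–49 mL/min → 25% of 600 mg = 150 mg.
Total = 40 + 150 = 190 mg.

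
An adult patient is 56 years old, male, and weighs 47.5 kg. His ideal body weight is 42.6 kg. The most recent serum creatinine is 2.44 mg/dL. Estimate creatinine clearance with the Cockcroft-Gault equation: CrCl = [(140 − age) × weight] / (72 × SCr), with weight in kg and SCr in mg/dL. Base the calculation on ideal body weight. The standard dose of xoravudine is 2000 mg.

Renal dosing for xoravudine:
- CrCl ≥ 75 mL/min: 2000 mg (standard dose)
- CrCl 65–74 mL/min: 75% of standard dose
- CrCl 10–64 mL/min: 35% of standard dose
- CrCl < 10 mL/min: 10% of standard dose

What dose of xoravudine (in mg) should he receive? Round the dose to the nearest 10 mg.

CrCl = (140 − 56) × 42.6 / (72 × 2.44) = 3578.4 / 175.68 ≈ 20.4 mL/min
CrCl ≈ 20 mL/min → bracket 10–64 mL/min.
35% of 2000 mg = 700 mg

700 mg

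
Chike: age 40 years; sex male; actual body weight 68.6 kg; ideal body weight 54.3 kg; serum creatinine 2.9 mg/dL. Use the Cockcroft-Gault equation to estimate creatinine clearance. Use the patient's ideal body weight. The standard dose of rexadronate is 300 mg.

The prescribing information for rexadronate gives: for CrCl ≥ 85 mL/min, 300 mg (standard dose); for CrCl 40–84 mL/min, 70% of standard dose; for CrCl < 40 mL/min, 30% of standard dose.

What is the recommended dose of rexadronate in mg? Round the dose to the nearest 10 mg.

CrCl = (140 − 40) × 54.3 / (72 × 2.9) = 5430.0 / 208.80 ≈ 26.0 mL/min
CrCl ≈ 26 mL/min → bracket < 40 mL/min.
30% of 300 mg = 90 mg

90 mg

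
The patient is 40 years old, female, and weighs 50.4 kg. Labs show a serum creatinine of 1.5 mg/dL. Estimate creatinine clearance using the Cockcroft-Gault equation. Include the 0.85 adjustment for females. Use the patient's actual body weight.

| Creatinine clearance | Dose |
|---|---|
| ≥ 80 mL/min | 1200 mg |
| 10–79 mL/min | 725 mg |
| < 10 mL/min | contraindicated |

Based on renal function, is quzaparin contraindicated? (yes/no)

CrCl = (140 − 40) × 50.4 / (72 × 1.5) × 0.85 = 5040.0 / 108.00 × 0.85 ≈ 39.7 mL/min
CrCl ≈ 40 mL/min, which is ≥ 10 mL/min.

no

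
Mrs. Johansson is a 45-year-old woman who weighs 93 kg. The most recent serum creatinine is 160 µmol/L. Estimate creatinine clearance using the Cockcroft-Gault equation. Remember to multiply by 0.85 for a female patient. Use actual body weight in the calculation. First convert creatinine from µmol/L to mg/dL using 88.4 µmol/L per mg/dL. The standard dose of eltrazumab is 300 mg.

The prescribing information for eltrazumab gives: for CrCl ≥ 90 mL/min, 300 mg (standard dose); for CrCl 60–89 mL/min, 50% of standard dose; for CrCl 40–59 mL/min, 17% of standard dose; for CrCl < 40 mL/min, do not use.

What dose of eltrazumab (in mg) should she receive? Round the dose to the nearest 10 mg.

SCr = 160 / 88.4 = 1.81 mg/dL
CrCl = (140 − 45) × 93 / (72 × 1.81) × 0.85 = 8835.0 / 130.32 × 0.85 ≈ 57.6 mL/min
CrCl ≈ 58 mL/min → bracket 40–59 mL/min.
17% of 300 mg = 51 mg → 50 mg

50 mg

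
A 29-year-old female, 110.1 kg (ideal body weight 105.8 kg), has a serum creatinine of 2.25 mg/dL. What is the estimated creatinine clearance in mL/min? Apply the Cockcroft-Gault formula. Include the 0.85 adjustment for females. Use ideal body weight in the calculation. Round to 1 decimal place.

CrCl = (140 − 29) × 105.8 / (72 × 2.25) × 0.85 = 11743.8 / 162.00 × 0.85 ≈ 61.6 mL/min

61.6 mL/min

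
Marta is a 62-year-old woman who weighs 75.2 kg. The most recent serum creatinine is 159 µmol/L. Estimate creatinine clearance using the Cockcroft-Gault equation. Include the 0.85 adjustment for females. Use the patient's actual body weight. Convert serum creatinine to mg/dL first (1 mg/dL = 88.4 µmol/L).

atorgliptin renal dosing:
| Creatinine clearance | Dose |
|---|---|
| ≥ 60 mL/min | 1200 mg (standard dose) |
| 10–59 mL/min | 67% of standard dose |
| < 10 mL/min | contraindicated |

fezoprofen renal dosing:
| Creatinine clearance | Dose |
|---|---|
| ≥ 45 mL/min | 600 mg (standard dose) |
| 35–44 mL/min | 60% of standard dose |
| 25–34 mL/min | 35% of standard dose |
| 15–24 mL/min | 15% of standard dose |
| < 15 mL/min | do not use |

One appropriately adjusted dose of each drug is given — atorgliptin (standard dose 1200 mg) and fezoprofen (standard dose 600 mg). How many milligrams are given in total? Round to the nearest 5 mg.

SCr = 159 / 88.4 = 1.799 mg/dL
CrCl = (140 − 62) × 75.2 / (72 × 1.799) × 0.85 = 5865.6 / 129.53 × 0.85 ≈ 38.5 mL/min
CrCl ≈ 38 mL/min.
atorgliptin: 10–59 mL/min → 67% of 1200 mg = 804 mg.
fezoprofen: 35–44 mL/min → 60% of 600 mg = 360 mg.
Total = 804 + 360 = 1164 mg.

1165 mg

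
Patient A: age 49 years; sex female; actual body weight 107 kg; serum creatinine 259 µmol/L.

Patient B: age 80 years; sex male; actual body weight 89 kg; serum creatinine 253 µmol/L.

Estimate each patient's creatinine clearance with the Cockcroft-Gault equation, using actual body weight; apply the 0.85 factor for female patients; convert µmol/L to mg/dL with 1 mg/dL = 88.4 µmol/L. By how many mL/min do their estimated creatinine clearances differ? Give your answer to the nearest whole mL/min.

Patient A: SCr = 259 / 88.4 = 2.93 mg/dL
Patient A: CrCl = (140 − 49) × 107 / (72 × 2.93) × 0.85 = 9737.0 / 210.96 × 0.85 ≈ 39.2 mL/min
Patient B: SCr = 253 / 88.4 = 2.862 mg/dL
Patient B: CrCl = (140 − 80) × 89 / (72 × 2.862) = 5340.0 / 206.06 ≈ 25.9 mL/min
|39.2 − 25.9| = 13.3 mL/min

13 mL/min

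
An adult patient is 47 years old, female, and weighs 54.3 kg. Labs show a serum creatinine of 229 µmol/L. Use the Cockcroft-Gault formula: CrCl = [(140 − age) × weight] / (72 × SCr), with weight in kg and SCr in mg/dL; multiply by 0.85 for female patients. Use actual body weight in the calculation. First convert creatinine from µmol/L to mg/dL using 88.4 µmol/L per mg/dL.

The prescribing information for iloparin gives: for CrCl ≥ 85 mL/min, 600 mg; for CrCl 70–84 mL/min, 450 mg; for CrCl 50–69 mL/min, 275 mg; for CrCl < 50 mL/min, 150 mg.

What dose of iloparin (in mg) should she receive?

150 mg

SCr = 229 / 88.4 = 2.59 mg/dL
CrCl = (140 − 47) × 54.3 / (72 × 2.59) × 0.85 = 5049.9 / 186.48 × 0.85 ≈ 23.0 mL/min
CrCl ≈ 23 mL/min → bracket < 50 mL/min.
Dose for this bracket: 150 mg.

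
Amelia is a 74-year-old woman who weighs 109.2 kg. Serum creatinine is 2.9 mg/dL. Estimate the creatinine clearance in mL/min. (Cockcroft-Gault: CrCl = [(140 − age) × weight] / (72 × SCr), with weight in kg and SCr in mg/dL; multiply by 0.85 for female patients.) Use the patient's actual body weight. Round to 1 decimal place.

CrCl = (140 − 74) × 109.2 / (72 × 2.9) × 0.85 = 7207.2 / 208.80 × 0.85 ≈ 29.3 mL/min

29.3 mL/min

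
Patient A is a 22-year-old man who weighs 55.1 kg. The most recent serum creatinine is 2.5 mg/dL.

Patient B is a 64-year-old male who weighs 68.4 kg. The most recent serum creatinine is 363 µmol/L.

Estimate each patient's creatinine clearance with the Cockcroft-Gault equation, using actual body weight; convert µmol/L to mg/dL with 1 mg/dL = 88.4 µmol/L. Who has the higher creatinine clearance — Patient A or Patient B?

Patient A: CrCl = (140 − 22) × 55.1 / (72 × 2.5) = 6501.8 / 180.00 ≈ 36.1 mL/min
Patient B: SCr = 363 / 88.4 = 4.106 mg/dL
Patient B: CrCl = (140 − 64) × 68.4 / (72 × 4.106) = 5198.4 / 295.63 ≈ 17.6 mL/min
36.1 vs 17.6 mL/min → Patient A is higher.

Patient A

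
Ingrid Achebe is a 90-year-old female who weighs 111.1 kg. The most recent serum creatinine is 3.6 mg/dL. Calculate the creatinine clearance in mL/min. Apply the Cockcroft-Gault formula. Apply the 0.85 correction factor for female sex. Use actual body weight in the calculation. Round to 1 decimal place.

18.2 mL/min

CrCl = (140 − 90) × 111.1 / (72 × 3.6) × 0.85 = 5555.0 / 259.20 × 0.85 ≈ 18.2 mL/min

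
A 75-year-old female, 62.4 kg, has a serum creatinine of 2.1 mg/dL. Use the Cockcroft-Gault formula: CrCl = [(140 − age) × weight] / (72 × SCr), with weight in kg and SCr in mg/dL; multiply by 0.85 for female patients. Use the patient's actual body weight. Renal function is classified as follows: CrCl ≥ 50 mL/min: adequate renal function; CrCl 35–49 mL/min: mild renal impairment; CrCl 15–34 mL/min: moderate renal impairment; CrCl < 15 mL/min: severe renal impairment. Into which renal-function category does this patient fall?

moderate renal impairment

CrCl = (140 − 75) × 62.4 / (72 × 2.1) × 0.85 = 4056.0 / 151.20 × 0.85 ≈ 22.8 mL/min
23 mL/min falls in the 'moderate renal impairment' range.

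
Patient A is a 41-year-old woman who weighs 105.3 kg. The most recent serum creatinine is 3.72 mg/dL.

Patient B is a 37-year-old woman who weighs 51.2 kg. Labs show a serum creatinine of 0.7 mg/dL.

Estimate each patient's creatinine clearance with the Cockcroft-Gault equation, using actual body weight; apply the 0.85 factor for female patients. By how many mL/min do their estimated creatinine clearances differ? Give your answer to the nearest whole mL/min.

Patient A: CrCl = (140 − 41) × 105.3 / (72 × 3.72) × 0.85 = 10424.7 / 267.84 × 0.85 ≈ 33.1 mL/min
Patient B: CrCl = (140 − 37) × 51.2 / (72 × 0.7) × 0.85 = 5273.6 / 50.40 × 0.85 ≈ 88.9 mL/min
|33.1 − 88.9| = 55.8 mL/min

56 mL/min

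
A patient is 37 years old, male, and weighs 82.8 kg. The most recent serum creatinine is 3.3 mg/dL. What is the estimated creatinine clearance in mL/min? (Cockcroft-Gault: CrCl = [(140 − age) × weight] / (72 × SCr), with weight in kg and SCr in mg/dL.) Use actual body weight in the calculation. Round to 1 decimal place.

CrCl = (140 − 37) × 82.8 / (72 × 3.3) = 8528.4 / 237.60 ≈ 35.9 mL/min

35.9 mL/min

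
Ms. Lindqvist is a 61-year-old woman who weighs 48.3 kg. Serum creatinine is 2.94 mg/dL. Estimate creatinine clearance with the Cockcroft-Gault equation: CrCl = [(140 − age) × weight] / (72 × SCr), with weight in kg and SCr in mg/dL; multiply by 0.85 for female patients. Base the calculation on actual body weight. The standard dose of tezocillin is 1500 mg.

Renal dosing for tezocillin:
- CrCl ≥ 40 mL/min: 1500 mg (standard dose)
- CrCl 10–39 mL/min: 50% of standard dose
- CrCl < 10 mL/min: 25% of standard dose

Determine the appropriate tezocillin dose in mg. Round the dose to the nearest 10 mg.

750 mg

CrCl = (140 − 61) × 48.3 / (72 × 2.94) × 0.85 = 3815.7 / 211.68 × 0.85 ≈ 15.3 mL/min
CrCl ≈ 15 mL/min → bracket 10–39 mL/min.
50% of 1500 mg = 750 mg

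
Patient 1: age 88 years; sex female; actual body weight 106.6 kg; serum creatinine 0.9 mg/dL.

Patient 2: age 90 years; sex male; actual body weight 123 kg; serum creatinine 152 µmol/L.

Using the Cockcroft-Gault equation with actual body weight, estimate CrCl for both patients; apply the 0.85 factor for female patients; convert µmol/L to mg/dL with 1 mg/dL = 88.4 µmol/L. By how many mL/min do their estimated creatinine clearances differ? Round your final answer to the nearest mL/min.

23 mL/min

Patient 1: CrCl = (140 − 88) × 106.6 / (72 × 0.9) × 0.85 = 5543.2 / 64.80 × 0.85 ≈ 72.7 mL/min
Patient 2: SCr = 152 / 88.4 = 1.719 mg/dL
Patient 2: CrCl = (140 − 90) × 123 / (72 × 1.719) = 6150.0 / 123.77 ≈ 49.7 mL/min
|72.7 − 49.7| = 23.0 mL/min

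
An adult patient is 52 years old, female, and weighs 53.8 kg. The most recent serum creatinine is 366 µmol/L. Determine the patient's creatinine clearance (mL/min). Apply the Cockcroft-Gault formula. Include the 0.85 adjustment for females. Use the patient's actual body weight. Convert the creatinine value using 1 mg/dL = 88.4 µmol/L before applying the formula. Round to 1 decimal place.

SCr = 366 / 88.4 = 4.14 mg/dL
CrCl = (140 − 52) × 53.8 / (72 × 4.14) × 0.85 = 4734.4 / 298.08 × 0.85 ≈ 13.5 mL/min

13.5 mL/min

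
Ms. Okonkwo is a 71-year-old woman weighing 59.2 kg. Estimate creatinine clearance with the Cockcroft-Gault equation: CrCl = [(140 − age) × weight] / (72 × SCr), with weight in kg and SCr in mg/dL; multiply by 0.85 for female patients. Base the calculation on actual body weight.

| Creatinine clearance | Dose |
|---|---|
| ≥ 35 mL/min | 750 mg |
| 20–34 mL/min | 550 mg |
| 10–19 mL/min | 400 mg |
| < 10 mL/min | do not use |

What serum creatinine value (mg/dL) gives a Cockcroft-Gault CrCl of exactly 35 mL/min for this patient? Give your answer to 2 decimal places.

1.38 mg/dL

Standard dose requires CrCl ≥ 35 mL/min.
Set (140 − 71) × 59.2 × 0.85 / (72 × SCr) = 35
SCr = (140 − 71) × 59.2 × 0.85 / (72 × 35) = 1.378 mg/dL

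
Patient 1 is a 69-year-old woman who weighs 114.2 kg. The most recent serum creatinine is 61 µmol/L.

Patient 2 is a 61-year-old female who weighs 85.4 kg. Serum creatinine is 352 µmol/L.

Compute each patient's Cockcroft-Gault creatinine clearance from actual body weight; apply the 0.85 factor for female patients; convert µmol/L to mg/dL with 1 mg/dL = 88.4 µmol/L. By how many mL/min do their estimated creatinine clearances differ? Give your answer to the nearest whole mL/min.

119 mL/min

Patient 1: SCr = 61 / 88.4 = 0.69 mg/dL
Patient 1: CrCl = (140 − 69) × 114.2 / (72 × 0.69) × 0.85 = 8108.2 / 49.68 × 0.85 ≈ 138.7 mL/min
Patient 2: SCr = 352 / 88.4 = 3.982 mg/dL
Patient 2: CrCl = (140 − 61) × 85.4 / (72 × 3.982) × 0.85 = 6746.6 / 286.70 × 0.85 ≈ 20.0 mL/min
|138.7 − 20.0| = 118.7 mL/min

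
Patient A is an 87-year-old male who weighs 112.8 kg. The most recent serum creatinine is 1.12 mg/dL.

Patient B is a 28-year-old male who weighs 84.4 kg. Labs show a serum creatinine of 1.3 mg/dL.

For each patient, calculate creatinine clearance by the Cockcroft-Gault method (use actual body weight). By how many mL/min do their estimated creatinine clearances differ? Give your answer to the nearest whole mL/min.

Patient A: CrCl = (140 − 87) × 112.8 / (72 × 1.12) = 5978.4 / 80.64 ≈ 74.1 mL/min
Patient B: CrCl = (140 − 28) × 84.4 / (72 × 1.3) = 9452.8 / 93.60 ≈ 101.0 mL/min
|74.1 − 101.0| = 26.9 mL/min

27 mL/min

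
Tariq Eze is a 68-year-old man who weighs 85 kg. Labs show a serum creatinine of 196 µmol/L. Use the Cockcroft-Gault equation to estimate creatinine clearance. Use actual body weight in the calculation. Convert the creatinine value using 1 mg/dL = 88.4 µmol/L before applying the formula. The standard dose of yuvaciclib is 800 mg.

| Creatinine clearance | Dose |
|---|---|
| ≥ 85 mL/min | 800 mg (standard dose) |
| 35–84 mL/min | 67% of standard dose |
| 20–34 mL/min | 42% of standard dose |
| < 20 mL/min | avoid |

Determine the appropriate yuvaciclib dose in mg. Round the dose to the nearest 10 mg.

SCr = 196 / 88.4 = 2.217 mg/dL
CrCl = (140 − 68) × 85 / (72 × 2.217) = 6120.0 / 159.62 ≈ 38.3 mL/min
CrCl ≈ 38 mL/min → bracket 35–84 mL/min.
67% of 800 mg = 536 mg → 540 mg

540 mg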